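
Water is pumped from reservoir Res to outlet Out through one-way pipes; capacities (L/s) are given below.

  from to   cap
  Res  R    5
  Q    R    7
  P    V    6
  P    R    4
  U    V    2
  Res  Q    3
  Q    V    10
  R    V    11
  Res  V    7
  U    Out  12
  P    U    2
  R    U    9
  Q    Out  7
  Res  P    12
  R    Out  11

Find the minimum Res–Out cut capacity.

14

Augment Res→Q→Out: bottleneck 3, flow now 3.
Augment Res→R→Out: bottleneck 5, flow now 8.
Augment Res→P→R→Out: bottleneck 4, flow now 12.
Augment Res→P→U→Out: bottleneck 2, flow now 14.
No augmenting path remains; maximum flow = 14.
By max-flow min-cut, the minimum cut capacity equals the max flow.
In the residual graph, reachable from Res: {Res, P, V}.
Min-cut edges: Res→Q (3), Res→R (5), P→R (4), P→U (2); capacity 3 + 5 + 4 + 2 = 14.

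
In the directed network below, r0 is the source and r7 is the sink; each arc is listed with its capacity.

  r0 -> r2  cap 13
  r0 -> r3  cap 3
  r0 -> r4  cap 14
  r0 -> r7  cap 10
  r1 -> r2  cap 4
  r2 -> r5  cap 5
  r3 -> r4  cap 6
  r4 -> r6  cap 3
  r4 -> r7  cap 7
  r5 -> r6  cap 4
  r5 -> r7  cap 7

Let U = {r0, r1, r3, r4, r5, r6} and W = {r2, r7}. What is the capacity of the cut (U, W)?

41

Edges leaving {r0, r1, r3, r4, r5, r6}: r0→r2 (13), r0→r7 (10), r1→r2 (4), r4→r7 (7), r5→r7 (7).
Cut capacity = 13 + 10 + 4 + 7 + 7 = 41.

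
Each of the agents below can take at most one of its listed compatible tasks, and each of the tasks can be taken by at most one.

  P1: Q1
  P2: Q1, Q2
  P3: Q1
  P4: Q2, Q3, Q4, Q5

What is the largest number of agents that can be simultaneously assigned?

Unit-capacity flow: source→left, listed edges, right→sink; max matching = max flow.
Augmenting path P1→Q1 (+1); matched 1.
Augmenting path P2→Q2 (+1); matched 2.
Augmenting path P4→Q3 (+1); matched 3.
No augmenting path remains; maximum matching = 3.
König certificate: {P2, P4, Q1} is a vertex cover of size 3 (every listed pair touches it), so no matching can be larger.

3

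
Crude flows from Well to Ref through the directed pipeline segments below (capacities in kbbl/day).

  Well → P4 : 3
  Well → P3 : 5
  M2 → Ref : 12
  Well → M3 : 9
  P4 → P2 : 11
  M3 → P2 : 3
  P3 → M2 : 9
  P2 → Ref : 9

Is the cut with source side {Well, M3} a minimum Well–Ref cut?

Yes — it is a minimum cut (capacity 11).

Given cut capacity: 5 + 3 + 3 = 11.
Augment Well→P3→M2→Ref: bottleneck 5, flow now 5.
Augment Well→P4→P2→Ref: bottleneck 3, flow now 8.
Augment Well→M3→P2→Ref: bottleneck 3, flow now 11.
No augmenting path remains; maximum flow = 11.
Cut capacity 11 equals the max flow, so it is a minimum cut.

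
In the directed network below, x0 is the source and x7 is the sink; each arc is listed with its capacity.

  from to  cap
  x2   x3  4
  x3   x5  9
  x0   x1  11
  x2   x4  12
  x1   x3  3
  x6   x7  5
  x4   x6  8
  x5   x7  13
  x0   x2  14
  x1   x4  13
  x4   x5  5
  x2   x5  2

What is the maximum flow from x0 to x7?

Augment x0→x2→x5→x7: bottleneck 2, flow now 2.
Augment x0→x1→x3→x5→x7: bottleneck 3, flow now 5.
Augment x0→x1→x4→x5→x7: bottleneck 5, flow now 10.
Augment x0→x1→x4→x6→x7: bottleneck 3, flow now 13.
Augment x0→x2→x3→x5→x7: bottleneck 3, flow now 16.
Augment x0→x2→x4→x6→x7: bottleneck 2, flow now 18.
No augmenting path remains; maximum flow = 18.
In the residual graph, reachable from x0: {x0, x1, x2, x3, x4, x5, x6}.
Min-cut edges: x5→x7 (13), x6→x7 (5); capacity 13 + 5 = 18.
This cut is saturated, so no flow can exceed 18.

18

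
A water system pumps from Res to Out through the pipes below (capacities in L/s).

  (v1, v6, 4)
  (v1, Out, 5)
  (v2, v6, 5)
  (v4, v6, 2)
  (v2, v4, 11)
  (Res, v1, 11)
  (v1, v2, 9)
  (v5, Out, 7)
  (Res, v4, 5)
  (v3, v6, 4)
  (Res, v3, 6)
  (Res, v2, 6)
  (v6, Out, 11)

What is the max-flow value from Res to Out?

Augment Res→v1→Out: bottleneck 5, flow now 5.
Augment Res→v1→v6→Out: bottleneck 4, flow now 9.
Augment Res→v2→v6→Out: bottleneck 5, flow now 14.
Augment Res→v3→v6→Out: bottleneck 2, flow now 16.
No augmenting path remains; maximum flow = 16.
In the residual graph, reachable from Res: {Res, v1, v2, v3, v4, v6}.
Min-cut edges: v1→Out (5), v6→Out (11); capacity 5 + 11 = 16.
This cut is saturated, so no flow can exceed 16.

16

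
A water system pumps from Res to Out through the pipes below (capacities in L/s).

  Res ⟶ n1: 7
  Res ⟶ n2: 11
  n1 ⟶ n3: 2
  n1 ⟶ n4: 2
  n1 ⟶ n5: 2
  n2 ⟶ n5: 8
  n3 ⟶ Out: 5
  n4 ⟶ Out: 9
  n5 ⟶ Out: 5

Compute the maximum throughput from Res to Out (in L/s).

9

Augment Res→n1→n3→Out: bottleneck 2, flow now 2.
Augment Res→n1→n4→Out: bottleneck 2, flow now 4.
Augment Res→n1→n5→Out: bottleneck 2, flow now 6.
Augment Res→n2→n5→Out: bottleneck 3, flow now 9.
No augmenting path remains; maximum flow = 9.
In the residual graph, reachable from Res: {Res, n1, n2, n5}.
Min-cut edges: n1→n3 (2), n1→n4 (2), n5→Out (5); capacity 2 + 2 + 5 = 9.
This cut is saturated, so no flow can exceed 9.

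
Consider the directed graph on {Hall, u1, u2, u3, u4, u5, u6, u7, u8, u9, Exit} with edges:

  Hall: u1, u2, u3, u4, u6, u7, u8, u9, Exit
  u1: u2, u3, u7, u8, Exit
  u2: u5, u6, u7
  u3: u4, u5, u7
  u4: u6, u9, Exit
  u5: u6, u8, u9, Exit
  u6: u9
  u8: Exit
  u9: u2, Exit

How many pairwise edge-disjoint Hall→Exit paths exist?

Assign every edge capacity 1; by Menger, the answer equals the max flow.
Path Hall→Exit (+1); total 1.
Path Hall→u1→Exit (+1); total 2.
Path Hall→u4→Exit (+1); total 3.
Path Hall→u8→Exit (+1); total 4.
Path Hall→u9→Exit (+1); total 5.
Path Hall→u2→u5→Exit (+1); total 6.
No residual Hall→Exit path; max flow = 6.
Certifying cut of size 6: {Hall→Exit, Hall→u1, u4→Exit, u5→Exit, u8→Exit, u9→Exit}.

6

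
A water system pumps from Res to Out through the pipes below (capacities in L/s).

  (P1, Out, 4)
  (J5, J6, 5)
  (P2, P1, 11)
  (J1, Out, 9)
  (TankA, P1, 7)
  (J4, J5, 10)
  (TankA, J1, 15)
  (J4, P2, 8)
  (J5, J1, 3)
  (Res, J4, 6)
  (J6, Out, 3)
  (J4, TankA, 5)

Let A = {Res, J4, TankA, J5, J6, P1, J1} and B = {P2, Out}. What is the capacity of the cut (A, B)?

Edges leaving {Res, J4, TankA, J5, J6, P1, J1}: J4→P2 (8), J6→Out (3), P1→Out (4), J1→Out (9).
Cut capacity = 8 + 3 + 4 + 9 = 24.

24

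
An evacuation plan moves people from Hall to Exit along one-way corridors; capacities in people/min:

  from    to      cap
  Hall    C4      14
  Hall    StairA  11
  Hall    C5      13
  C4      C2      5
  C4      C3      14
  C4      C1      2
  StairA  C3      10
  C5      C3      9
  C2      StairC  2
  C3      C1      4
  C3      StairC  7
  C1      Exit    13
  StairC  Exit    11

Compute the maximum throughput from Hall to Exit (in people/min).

Augment Hall→C4→C1→Exit: bottleneck 2, flow now 2.
Augment Hall→C4→C2→StairC→Exit: bottleneck 2, flow now 4.
Augment Hall→C4→C3→C1→Exit: bottleneck 4, flow now 8.
Augment Hall→C4→C3→StairC→Exit: bottleneck 6, flow now 14.
Augment Hall→StairA→C3→StairC→Exit: bottleneck 1, flow now 15.
No augmenting path remains; maximum flow = 15.
In the residual graph, reachable from Hall: {Hall, C4, StairA, C5, C2, C3}.
Min-cut edges: C4→C1 (2), C2→StairC (2), C3→C1 (4), C3→StairC (7); capacity 2 + 2 + 4 + 7 = 15.
This cut is saturated, so no flow can exceed 15.

15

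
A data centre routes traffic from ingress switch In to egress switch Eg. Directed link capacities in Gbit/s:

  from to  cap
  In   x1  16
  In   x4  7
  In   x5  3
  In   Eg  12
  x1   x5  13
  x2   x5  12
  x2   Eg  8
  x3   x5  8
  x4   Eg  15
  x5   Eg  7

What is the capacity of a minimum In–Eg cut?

Augment In→Eg: bottleneck 12, flow now 12.
Augment In→x4→Eg: bottleneck 7, flow now 19.
Augment In→x5→Eg: bottleneck 3, flow now 22.
Augment In→x1→x5→Eg: bottleneck 4, flow now 26.
No augmenting path remains; maximum flow = 26.
By max-flow min-cut, the minimum cut capacity equals the max flow.
In the residual graph, reachable from In: {In, x1, x5}.
Min-cut edges: In→x4 (7), In→Eg (12), x5→Eg (7); capacity 7 + 12 + 7 = 26.

26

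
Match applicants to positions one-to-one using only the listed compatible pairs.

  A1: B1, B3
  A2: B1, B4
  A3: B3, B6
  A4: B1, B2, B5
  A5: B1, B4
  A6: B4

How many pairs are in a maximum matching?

Unit-capacity flow: source→left, listed edges, right→sink; max matching = max flow.
Augmenting path A1→B1 (+1); matched 1.
Augmenting path A2→B4 (+1); matched 2.
Augmenting path A3→B3 (+1); matched 3.
Augmenting path A4→B2 (+1); matched 4.
Augmenting path A5→B1→A1→B3→A3→B6 (+1); matched 5.
No augmenting path remains; maximum matching = 5.
König certificate: {A1, A3, A4, B1, B4} is a vertex cover of size 5 (every listed pair touches it), so no matching can be larger.

5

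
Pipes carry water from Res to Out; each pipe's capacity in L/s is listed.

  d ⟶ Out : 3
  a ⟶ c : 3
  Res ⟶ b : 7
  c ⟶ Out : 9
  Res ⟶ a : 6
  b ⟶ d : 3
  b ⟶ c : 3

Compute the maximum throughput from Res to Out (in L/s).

9

Augment Res→a→c→Out: bottleneck 3, flow now 3.
Augment Res→b→c→Out: bottleneck 3, flow now 6.
Augment Res→b→d→Out: bottleneck 3, flow now 9.
No augmenting path remains; maximum flow = 9.
In the residual graph, reachable from Res: {Res, a, b}.
Min-cut edges: a→c (3), b→c (3), b→d (3); capacity 3 + 3 + 3 = 9.
This cut is saturated, so no flow can exceed 9.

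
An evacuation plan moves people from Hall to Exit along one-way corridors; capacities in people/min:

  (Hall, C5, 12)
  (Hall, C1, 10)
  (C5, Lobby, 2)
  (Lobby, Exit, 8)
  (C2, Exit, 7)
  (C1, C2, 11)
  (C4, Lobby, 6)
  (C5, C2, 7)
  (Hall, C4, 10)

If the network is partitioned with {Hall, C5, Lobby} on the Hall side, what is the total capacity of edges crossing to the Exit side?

Edges leaving {Hall, C5, Lobby}: Hall→C4 (10), Hall→C1 (10), C5→C2 (7), Lobby→Exit (8).
Cut capacity = 10 + 10 + 7 + 8 = 35.

35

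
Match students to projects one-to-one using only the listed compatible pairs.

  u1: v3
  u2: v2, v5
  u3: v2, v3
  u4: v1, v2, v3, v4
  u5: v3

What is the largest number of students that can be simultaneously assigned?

Unit-capacity flow: source→left, listed edges, right→sink; max matching = max flow.
Augmenting path u1→v3 (+1); matched 1.
Augmenting path u2→v2 (+1); matched 2.
Augmenting path u4→v1 (+1); matched 3.
Augmenting path u3→v2→u2→v5 (+1); matched 4.
No augmenting path remains; maximum matching = 4.
König certificate: {u2, u3, u4, v3} is a vertex cover of size 4 (every listed pair touches it), so no matching can be larger.

4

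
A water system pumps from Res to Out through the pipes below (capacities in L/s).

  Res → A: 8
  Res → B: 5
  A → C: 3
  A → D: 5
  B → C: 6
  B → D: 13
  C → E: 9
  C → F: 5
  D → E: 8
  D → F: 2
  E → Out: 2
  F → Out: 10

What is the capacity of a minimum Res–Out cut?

Augment Res→A→C→E→Out: bottleneck 2, flow now 2.
Augment Res→A→C→F→Out: bottleneck 1, flow now 3.
Augment Res→A→D→F→Out: bottleneck 2, flow now 5.
Augment Res→B→C→F→Out: bottleneck 4, flow now 9.
No augmenting path remains; maximum flow = 9.
By max-flow min-cut, the minimum cut capacity equals the max flow.
In the residual graph, reachable from Res: {Res, A, B, C, D, E}.
Min-cut edges: C→F (5), D→F (2), E→Out (2); capacity 5 + 2 + 2 = 9.

9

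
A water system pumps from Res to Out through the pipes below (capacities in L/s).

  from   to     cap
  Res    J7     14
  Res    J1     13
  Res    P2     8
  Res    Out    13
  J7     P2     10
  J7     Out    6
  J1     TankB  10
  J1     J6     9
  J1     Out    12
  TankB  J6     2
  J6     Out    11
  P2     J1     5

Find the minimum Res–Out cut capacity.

Augment Res→Out: bottleneck 13, flow now 13.
Augment Res→J7→Out: bottleneck 6, flow now 19.
Augment Res→J1→Out: bottleneck 12, flow now 31.
Augment Res→J1→J6→Out: bottleneck 1, flow now 32.
Augment Res→P2→J1→J6→Out: bottleneck 5, flow now 37.
No augmenting path remains; maximum flow = 37.
By max-flow min-cut, the minimum cut capacity equals the max flow.
In the residual graph, reachable from Res: {Res, J7, P2}.
Min-cut edges: Res→J1 (13), Res→Out (13), J7→Out (6), P2→J1 (5); capacity 13 + 13 + 6 + 5 = 37.

37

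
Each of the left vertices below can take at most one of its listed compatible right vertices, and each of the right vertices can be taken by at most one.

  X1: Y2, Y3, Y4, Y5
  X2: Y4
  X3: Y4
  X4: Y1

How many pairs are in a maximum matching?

Unit-capacity flow: source→left, listed edges, right→sink; max matching = max flow.
Augmenting path X1→Y2 (+1); matched 1.
Augmenting path X2→Y4 (+1); matched 2.
Augmenting path X4→Y1 (+1); matched 3.
No augmenting path remains; maximum matching = 3.
König certificate: {X1, X4, Y4} is a vertex cover of size 3 (every listed pair touches it), so no matching can be larger.

3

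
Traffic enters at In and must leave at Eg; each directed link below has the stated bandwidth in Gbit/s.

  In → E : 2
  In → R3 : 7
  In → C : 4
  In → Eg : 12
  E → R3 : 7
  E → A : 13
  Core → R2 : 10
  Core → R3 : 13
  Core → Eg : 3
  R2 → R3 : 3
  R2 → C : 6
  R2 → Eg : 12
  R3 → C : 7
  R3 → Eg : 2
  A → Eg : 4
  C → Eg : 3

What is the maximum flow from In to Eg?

Augment In→Eg: bottleneck 12, flow now 12.
Augment In→R3→Eg: bottleneck 2, flow now 14.
Augment In→C→Eg: bottleneck 3, flow now 17.
Augment In→E→A→Eg: bottleneck 2, flow now 19.
No augmenting path remains; maximum flow = 19.
In the residual graph, reachable from In: {In, R3, C}.
Min-cut edges: In→E (2), In→Eg (12), R3→Eg (2), C→Eg (3); capacity 2 + 12 + 2 + 3 = 19.
This cut is saturated, so no flow can exceed 19.

19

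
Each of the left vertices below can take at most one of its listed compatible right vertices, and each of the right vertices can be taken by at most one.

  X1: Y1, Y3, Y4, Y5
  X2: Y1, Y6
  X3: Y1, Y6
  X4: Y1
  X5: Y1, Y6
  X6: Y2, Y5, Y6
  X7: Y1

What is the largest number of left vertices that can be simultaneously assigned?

4

Unit-capacity flow: source→left, listed edges, right→sink; max matching = max flow.
Augmenting path X1→Y1 (+1); matched 1.
Augmenting path X2→Y6 (+1); matched 2.
Augmenting path X6→Y2 (+1); matched 3.
Augmenting path X3→Y1→X1→Y3 (+1); matched 4.
No augmenting path remains; maximum matching = 4.
König certificate: {X1, X6, Y1, Y6} is a vertex cover of size 4 (every listed pair touches it), so no matching can be larger.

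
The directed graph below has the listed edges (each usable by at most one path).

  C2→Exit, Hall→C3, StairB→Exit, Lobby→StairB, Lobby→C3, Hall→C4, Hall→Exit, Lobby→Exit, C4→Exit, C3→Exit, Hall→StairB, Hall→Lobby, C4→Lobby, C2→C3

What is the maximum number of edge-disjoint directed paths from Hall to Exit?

5

Assign every edge capacity 1; by Menger, the answer equals the max flow.
Path Hall→Exit (+1); total 1.
Path Hall→C4→Exit (+1); total 2.
Path Hall→Lobby→Exit (+1); total 3.
Path Hall→StairB→Exit (+1); total 4.
Path Hall→C3→Exit (+1); total 5.
No residual Hall→Exit path; max flow = 5.
Certifying cut of size 5: {Hall→C3, Hall→C4, Hall→Exit, Hall→Lobby, Hall→StairB}.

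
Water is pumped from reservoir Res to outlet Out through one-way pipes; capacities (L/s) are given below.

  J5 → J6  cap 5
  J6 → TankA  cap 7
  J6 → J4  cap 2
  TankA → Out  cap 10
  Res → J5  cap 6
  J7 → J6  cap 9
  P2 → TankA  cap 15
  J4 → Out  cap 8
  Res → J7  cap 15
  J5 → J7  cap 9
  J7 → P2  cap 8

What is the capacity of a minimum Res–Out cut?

12

Augment Res→J5→J6→TankA→Out: bottleneck 5, flow now 5.
Augment Res→J7→J6→TankA→Out: bottleneck 2, flow now 7.
Augment Res→J7→J6→J4→Out: bottleneck 2, flow now 9.
Augment Res→J7→P2→TankA→Out: bottleneck 3, flow now 12.
No augmenting path remains; maximum flow = 12.
By max-flow min-cut, the minimum cut capacity equals the max flow.
In the residual graph, reachable from Res: {Res, J5, J7, J6, P2, TankA}.
Min-cut edges: J6→J4 (2), TankA→Out (10); capacity 2 + 10 = 12.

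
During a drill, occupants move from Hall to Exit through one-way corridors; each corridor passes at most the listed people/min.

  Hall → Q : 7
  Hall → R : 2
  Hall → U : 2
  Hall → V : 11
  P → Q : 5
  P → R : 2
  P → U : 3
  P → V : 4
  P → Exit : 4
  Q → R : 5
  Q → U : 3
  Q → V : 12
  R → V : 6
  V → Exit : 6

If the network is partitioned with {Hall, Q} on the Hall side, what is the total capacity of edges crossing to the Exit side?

Edges leaving {Hall, Q}: Hall→R (2), Hall→U (2), Hall→V (11), Q→R (5), Q→U (3), Q→V (12).
Cut capacity = 2 + 2 + 11 + 5 + 3 + 12 = 35.

35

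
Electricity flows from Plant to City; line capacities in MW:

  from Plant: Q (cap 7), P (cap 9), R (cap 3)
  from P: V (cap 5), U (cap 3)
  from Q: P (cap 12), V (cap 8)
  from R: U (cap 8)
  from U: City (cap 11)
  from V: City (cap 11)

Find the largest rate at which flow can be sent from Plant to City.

Augment Plant→P→U→City: bottleneck 3, flow now 3.
Augment Plant→P→V→City: bottleneck 5, flow now 8.
Augment Plant→Q→V→City: bottleneck 6, flow now 14.
Augment Plant→R→U→City: bottleneck 3, flow now 17.
No augmenting path remains; maximum flow = 17.
In the residual graph, reachable from Plant: {Plant, P, Q, V}.
Min-cut edges: Plant→R (3), P→U (3), V→City (11); capacity 3 + 3 + 11 = 17.
This cut is saturated, so no flow can exceed 17.

17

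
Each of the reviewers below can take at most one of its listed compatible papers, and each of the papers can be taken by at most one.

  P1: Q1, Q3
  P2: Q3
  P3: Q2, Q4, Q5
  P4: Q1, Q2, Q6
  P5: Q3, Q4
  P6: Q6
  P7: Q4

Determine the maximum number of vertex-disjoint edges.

Unit-capacity flow: source→left, listed edges, right→sink; max matching = max flow.
Augmenting path P1→Q1 (+1); matched 1.
Augmenting path P2→Q3 (+1); matched 2.
Augmenting path P3→Q2 (+1); matched 3.
Augmenting path P4→Q6 (+1); matched 4.
Augmenting path P5→Q4 (+1); matched 5.
Augmenting path P6→Q6→P4→Q2→P3→Q5 (+1); matched 6.
No augmenting path remains; maximum matching = 6.
König certificate: {P1, P3, P4, P6, Q3, Q4} is a vertex cover of size 6 (every listed pair touches it), so no matching can be larger.

6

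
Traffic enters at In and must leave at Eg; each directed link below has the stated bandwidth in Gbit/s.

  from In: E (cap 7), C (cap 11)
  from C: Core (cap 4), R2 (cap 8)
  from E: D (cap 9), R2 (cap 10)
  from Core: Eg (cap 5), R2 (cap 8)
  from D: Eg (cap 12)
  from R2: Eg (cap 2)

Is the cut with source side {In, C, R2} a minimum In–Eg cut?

Given cut capacity: 7 + 4 + 2 = 13.
Augment In→C→Core→Eg: bottleneck 4, flow now 4.
Augment In→C→R2→Eg: bottleneck 2, flow now 6.
Augment In→E→D→Eg: bottleneck 7, flow now 13.
No augmenting path remains; maximum flow = 13.
Cut capacity 13 equals the max flow, so it is a minimum cut.

Yes — it is a minimum cut (capacity 13).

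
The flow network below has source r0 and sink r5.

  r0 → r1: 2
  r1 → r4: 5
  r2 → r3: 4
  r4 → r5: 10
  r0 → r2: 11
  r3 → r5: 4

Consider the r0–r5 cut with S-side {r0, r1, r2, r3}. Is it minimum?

Given cut capacity: 5 + 4 = 9.
Augment r0→r1→r4→r5: bottleneck 2, flow now 2.
Augment r0→r2→r3→r5: bottleneck 4, flow now 6.
No augmenting path remains; maximum flow = 6.
In the residual graph, reachable from r0: {r0, r2}.
Min-cut edges: r0→r1 (2), r2→r3 (4); capacity 2 + 4 = 6.
Cut capacity 9 exceeds the max flow 6, so it is not minimum.

No — its capacity is 9, but the minimum cut has capacity 6.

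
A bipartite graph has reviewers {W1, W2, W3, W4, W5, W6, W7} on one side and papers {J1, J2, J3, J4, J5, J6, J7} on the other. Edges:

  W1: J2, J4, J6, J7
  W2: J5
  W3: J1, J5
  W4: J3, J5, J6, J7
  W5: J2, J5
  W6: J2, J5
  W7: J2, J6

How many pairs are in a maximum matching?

Unit-capacity flow: source→left, listed edges, right→sink; max matching = max flow.
Augmenting path W1→J2 (+1); matched 1.
Augmenting path W2→J5 (+1); matched 2.
Augmenting path W3→J1 (+1); matched 3.
Augmenting path W4→J3 (+1); matched 4.
Augmenting path W7→J6 (+1); matched 5.
Augmenting path W5→J2→W1→J4 (+1); matched 6.
No augmenting path remains; maximum matching = 6.
König certificate: {W1, W3, W4, W7, J2, J5} is a vertex cover of size 6 (every listed pair touches it), so no matching can be larger.

6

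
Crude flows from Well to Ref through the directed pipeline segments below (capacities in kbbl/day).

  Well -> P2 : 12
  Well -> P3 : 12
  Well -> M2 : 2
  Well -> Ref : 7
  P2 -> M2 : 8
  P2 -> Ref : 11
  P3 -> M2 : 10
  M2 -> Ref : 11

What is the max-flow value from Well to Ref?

29

Augment Well→Ref: bottleneck 7, flow now 7.
Augment Well→P2→Ref: bottleneck 11, flow now 18.
Augment Well→M2→Ref: bottleneck 2, flow now 20.
Augment Well→P2→M2→Ref: bottleneck 1, flow now 21.
Augment Well→P3→M2→Ref: bottleneck 8, flow now 29.
No augmenting path remains; maximum flow = 29.
In the residual graph, reachable from Well: {Well, P2, P3, M2}.
Min-cut edges: Well→Ref (7), P2→Ref (11), M2→Ref (11); capacity 7 + 11 + 11 = 29.
This cut is saturated, so no flow can exceed 29.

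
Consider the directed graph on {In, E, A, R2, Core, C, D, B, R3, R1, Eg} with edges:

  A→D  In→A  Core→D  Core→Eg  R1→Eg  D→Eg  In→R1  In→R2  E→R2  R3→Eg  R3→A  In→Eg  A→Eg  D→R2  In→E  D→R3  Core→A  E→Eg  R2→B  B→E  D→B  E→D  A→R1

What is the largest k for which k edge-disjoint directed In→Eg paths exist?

5

Assign every edge capacity 1; by Menger, the answer equals the max flow.
Path In→Eg (+1); total 1.
Path In→E→Eg (+1); total 2.
Path In→A→Eg (+1); total 3.
Path In→R1→Eg (+1); total 4.
Path In→R2→B→E→D→Eg (+1); total 5.
No residual In→Eg path; max flow = 5.
Certifying cut of size 5: {In→A, In→E, In→Eg, In→R1, In→R2}.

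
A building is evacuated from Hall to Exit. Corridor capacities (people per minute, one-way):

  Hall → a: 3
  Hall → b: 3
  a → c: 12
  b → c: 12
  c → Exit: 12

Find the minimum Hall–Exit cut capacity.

6

Augment Hall→a→c→Exit: bottleneck 3, flow now 3.
Augment Hall→b→c→Exit: bottleneck 3, flow now 6.
No augmenting path remains; maximum flow = 6.
By max-flow min-cut, the minimum cut capacity equals the max flow.
In the residual graph, reachable from Hall: {Hall}.
Min-cut edges: Hall→a (3), Hall→b (3); capacity 3 + 3 = 6.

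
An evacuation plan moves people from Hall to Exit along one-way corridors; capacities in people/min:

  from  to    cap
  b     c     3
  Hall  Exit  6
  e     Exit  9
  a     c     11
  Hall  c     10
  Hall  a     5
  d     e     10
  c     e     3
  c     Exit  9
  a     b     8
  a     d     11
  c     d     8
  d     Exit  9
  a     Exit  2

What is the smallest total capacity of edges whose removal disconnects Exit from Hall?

Augment Hall→Exit: bottleneck 6, flow now 6.
Augment Hall→a→Exit: bottleneck 2, flow now 8.
Augment Hall→c→Exit: bottleneck 9, flow now 17.
Augment Hall→a→d→Exit: bottleneck 3, flow now 20.
Augment Hall→c→d→Exit: bottleneck 1, flow now 21.
No augmenting path remains; maximum flow = 21.
By max-flow min-cut, the minimum cut capacity equals the max flow.
In the residual graph, reachable from Hall: {Hall}.
Min-cut edges: Hall→a (5), Hall→c (10), Hall→Exit (6); capacity 5 + 10 + 6 = 21.

21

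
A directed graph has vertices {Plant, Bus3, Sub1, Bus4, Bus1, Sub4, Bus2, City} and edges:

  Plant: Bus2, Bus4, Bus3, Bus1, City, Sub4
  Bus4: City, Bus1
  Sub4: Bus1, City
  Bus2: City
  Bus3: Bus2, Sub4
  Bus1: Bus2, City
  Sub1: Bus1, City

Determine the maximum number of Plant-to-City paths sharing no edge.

Assign every edge capacity 1; by Menger, the answer equals the max flow.
Path Plant→City (+1); total 1.
Path Plant→Bus4→City (+1); total 2.
Path Plant→Bus1→City (+1); total 3.
Path Plant→Sub4→City (+1); total 4.
Path Plant→Bus2→City (+1); total 5.
No residual Plant→City path; max flow = 5.
Certifying cut of size 5: {Bus1→City, Bus2→City, Plant→Bus4, Plant→City, Sub4→City}.

5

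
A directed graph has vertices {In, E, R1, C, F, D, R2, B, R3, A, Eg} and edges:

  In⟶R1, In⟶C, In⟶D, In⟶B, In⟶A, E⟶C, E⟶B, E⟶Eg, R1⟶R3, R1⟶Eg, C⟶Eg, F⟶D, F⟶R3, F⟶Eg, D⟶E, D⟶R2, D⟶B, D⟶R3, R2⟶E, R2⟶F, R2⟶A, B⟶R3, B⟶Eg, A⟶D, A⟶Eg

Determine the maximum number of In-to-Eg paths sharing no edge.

Assign every edge capacity 1; by Menger, the answer equals the max flow.
Path In→R1→Eg (+1); total 1.
Path In→C→Eg (+1); total 2.
Path In→B→Eg (+1); total 3.
Path In→A→Eg (+1); total 4.
Path In→D→E→Eg (+1); total 5.
No residual In→Eg path; max flow = 5.
Certifying cut of size 5: {In→A, In→B, In→C, In→D, In→R1}.

5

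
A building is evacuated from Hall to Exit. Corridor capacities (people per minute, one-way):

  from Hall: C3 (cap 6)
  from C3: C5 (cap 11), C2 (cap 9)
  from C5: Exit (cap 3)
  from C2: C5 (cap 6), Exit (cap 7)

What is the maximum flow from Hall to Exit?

6

Augment Hall→C3→C5→Exit: bottleneck 3, flow now 3.
Augment Hall→C3→C2→Exit: bottleneck 3, flow now 6.
No augmenting path remains; maximum flow = 6.
In the residual graph, reachable from Hall: {Hall}.
Min-cut edges: Hall→C3 (6); capacity 6 = 6.
This cut is saturated, so no flow can exceed 6.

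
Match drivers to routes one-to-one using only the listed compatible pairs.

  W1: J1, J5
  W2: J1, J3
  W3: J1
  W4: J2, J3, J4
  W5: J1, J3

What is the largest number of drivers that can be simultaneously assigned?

4

Unit-capacity flow: source→left, listed edges, right→sink; max matching = max flow.
Augmenting path W1→J1 (+1); matched 1.
Augmenting path W2→J3 (+1); matched 2.
Augmenting path W4→J2 (+1); matched 3.
Augmenting path W3→J1→W1→J5 (+1); matched 4.
No augmenting path remains; maximum matching = 4.
König certificate: {W1, W4, J1, J3} is a vertex cover of size 4 (every listed pair touches it), so no matching can be larger.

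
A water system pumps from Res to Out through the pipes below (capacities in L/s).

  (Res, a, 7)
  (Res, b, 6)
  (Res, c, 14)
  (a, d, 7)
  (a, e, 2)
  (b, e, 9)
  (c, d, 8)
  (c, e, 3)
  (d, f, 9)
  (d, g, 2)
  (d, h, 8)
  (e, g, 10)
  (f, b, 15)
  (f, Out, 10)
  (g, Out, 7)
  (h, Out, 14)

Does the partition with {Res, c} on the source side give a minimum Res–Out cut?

No — its capacity is 24, but the minimum cut has capacity 22.

Given cut capacity: 7 + 6 + 8 + 3 = 24.
Augment Res→a→d→f→Out: bottleneck 7, flow now 7.
Augment Res→b→e→g→Out: bottleneck 6, flow now 13.
Augment Res→c→d→f→Out: bottleneck 2, flow now 15.
Augment Res→c→d→g→Out: bottleneck 1, flow now 16.
Augment Res→c→d→h→Out: bottleneck 5, flow now 21.
Augment Res→c→e→g→d→h→Out: bottleneck 1, flow now 22. (uses reverse residual edge)
No augmenting path remains; maximum flow = 22.
In the residual graph, reachable from Res: {Res, b, c, e, g}.
Min-cut edges: Res→a (7), c→d (8), g→Out (7); capacity 7 + 8 + 7 = 22.
Cut capacity 24 exceeds the max flow 22, so it is not minimum.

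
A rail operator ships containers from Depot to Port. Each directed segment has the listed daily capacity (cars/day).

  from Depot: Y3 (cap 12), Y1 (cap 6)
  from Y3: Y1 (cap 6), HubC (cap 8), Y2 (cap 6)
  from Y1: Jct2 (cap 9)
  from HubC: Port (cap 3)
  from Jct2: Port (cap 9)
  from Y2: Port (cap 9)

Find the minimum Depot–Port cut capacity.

18

Augment Depot→Y3→HubC→Port: bottleneck 3, flow now 3.
Augment Depot→Y3→Y2→Port: bottleneck 6, flow now 9.
Augment Depot→Y1→Jct2→Port: bottleneck 6, flow now 15.
Augment Depot→Y3→Y1→Jct2→Port: bottleneck 3, flow now 18.
No augmenting path remains; maximum flow = 18.
By max-flow min-cut, the minimum cut capacity equals the max flow.
In the residual graph, reachable from Depot: {Depot}.
Min-cut edges: Depot→Y3 (12), Depot→Y1 (6); capacity 12 + 6 = 18.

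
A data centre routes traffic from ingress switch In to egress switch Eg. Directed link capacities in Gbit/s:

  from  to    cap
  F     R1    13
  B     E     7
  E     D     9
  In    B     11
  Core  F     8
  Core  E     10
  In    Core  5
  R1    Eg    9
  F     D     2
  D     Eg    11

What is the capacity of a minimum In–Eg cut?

Augment In→Core→E→D→Eg: bottleneck 5, flow now 5.
Augment In→B→E→D→Eg: bottleneck 4, flow now 9.
Augment In→B→E→Core→F→D→Eg: bottleneck 2, flow now 11. (uses reverse residual edge)
Augment In→B→E→Core→F→R1→Eg: bottleneck 1, flow now 12. (uses reverse residual edge)
No augmenting path remains; maximum flow = 12.
By max-flow min-cut, the minimum cut capacity equals the max flow.
In the residual graph, reachable from In: {In, B}.
Min-cut edges: In→Core (5), B→E (7); capacity 5 + 7 = 12.

12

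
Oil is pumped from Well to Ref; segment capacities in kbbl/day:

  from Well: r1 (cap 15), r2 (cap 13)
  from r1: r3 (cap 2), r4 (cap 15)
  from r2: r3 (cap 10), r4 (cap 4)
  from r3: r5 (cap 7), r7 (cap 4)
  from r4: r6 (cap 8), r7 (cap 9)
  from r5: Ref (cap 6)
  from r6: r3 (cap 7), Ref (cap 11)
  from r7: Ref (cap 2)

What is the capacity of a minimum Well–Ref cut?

Augment Well→r1→r3→r5→Ref: bottleneck 2, flow now 2.
Augment Well→r1→r4→r6→Ref: bottleneck 8, flow now 10.
Augment Well→r1→r4→r7→Ref: bottleneck 2, flow now 12.
Augment Well→r2→r3→r5→Ref: bottleneck 4, flow now 16.
No augmenting path remains; maximum flow = 16.
By max-flow min-cut, the minimum cut capacity equals the max flow.
In the residual graph, reachable from Well: {Well, r1, r2, r3, r4, r5, r7}.
Min-cut edges: r4→r6 (8), r5→Ref (6), r7→Ref (2); capacity 8 + 6 + 2 = 16.

16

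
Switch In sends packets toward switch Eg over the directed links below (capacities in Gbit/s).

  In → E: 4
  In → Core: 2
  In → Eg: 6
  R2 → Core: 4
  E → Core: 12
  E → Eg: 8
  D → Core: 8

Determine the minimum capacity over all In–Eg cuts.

10

Augment In→Eg: bottleneck 6, flow now 6.
Augment In→E→Eg: bottleneck 4, flow now 10.
No augmenting path remains; maximum flow = 10.
By max-flow min-cut, the minimum cut capacity equals the max flow.
In the residual graph, reachable from In: {In, Core}.
Min-cut edges: In→E (4), In→Eg (6); capacity 4 + 6 = 10.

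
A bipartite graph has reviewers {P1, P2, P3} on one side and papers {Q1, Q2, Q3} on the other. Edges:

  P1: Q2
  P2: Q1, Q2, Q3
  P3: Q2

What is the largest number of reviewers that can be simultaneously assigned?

Unit-capacity flow: source→left, listed edges, right→sink; max matching = max flow.
Augmenting path P1→Q2 (+1); matched 1.
Augmenting path P2→Q1 (+1); matched 2.
No augmenting path remains; maximum matching = 2.
König certificate: {P2, Q2} is a vertex cover of size 2 (every listed pair touches it), so no matching can be larger.

2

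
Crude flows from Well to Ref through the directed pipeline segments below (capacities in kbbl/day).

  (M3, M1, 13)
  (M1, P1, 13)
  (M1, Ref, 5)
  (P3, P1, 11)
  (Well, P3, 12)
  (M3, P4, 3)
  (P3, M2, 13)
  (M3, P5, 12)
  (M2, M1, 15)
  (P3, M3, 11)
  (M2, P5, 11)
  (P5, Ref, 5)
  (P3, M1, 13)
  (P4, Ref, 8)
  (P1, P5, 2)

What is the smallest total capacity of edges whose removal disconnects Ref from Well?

12

Augment Well→P3→M1→Ref: bottleneck 5, flow now 5.
Augment Well→P3→P1→P5→Ref: bottleneck 2, flow now 7.
Augment Well→P3→M2→P5→Ref: bottleneck 3, flow now 10.
Augment Well→P3→M3→P4→Ref: bottleneck 2, flow now 12.
No augmenting path remains; maximum flow = 12.
By max-flow min-cut, the minimum cut capacity equals the max flow.
In the residual graph, reachable from Well: {Well}.
Min-cut edges: Well→P3 (12); capacity 12 = 12.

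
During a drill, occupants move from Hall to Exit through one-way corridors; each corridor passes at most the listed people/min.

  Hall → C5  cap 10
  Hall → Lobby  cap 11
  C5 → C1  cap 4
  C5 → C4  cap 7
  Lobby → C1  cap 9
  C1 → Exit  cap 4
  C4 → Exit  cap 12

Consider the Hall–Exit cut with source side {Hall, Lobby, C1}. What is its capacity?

Edges leaving {Hall, Lobby, C1}: Hall→C5 (10), C1→Exit (4).
Cut capacity = 10 + 4 = 14.

14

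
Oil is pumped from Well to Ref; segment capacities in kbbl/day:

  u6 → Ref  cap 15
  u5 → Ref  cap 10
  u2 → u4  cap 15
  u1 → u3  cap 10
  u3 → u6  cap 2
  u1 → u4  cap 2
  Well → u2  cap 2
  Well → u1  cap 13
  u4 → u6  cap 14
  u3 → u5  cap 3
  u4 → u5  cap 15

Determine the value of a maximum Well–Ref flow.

Augment Well→u1→u3→u5→Ref: bottleneck 3, flow now 3.
Augment Well→u1→u3→u6→Ref: bottleneck 2, flow now 5.
Augment Well→u1→u4→u5→Ref: bottleneck 2, flow now 7.
Augment Well→u2→u4→u5→Ref: bottleneck 2, flow now 9.
No augmenting path remains; maximum flow = 9.
In the residual graph, reachable from Well: {Well, u1, u3}.
Min-cut edges: Well→u2 (2), u1→u4 (2), u3→u5 (3), u3→u6 (2); capacity 2 + 2 + 3 + 2 = 9.
This cut is saturated, so no flow can exceed 9.

9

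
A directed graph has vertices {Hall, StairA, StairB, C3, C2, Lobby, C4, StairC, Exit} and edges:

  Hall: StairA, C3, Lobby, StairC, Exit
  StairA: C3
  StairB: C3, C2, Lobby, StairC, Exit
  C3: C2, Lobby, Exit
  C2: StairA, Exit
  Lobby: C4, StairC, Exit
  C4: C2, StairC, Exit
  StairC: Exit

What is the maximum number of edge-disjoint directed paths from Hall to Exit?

5

Assign every edge capacity 1; by Menger, the answer equals the max flow.
Path Hall→Exit (+1); total 1.
Path Hall→C3→Exit (+1); total 2.
Path Hall→Lobby→Exit (+1); total 3.
Path Hall→StairC→Exit (+1); total 4.
Path Hall→StairA→C3→C2→Exit (+1); total 5.
No residual Hall→Exit path; max flow = 5.
Certifying cut of size 5: {Hall→C3, Hall→Exit, Hall→Lobby, Hall→StairA, Hall→StairC}.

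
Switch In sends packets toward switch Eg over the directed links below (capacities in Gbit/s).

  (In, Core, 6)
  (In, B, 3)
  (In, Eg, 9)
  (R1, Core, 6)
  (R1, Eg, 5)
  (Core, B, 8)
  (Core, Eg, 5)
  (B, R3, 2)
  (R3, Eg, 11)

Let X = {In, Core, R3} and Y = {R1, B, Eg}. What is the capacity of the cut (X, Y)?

Edges leaving {In, Core, R3}: In→B (3), In→Eg (9), Core→B (8), Core→Eg (5), R3→Eg (11).
Cut capacity = 3 + 9 + 8 + 5 + 11 = 36.

36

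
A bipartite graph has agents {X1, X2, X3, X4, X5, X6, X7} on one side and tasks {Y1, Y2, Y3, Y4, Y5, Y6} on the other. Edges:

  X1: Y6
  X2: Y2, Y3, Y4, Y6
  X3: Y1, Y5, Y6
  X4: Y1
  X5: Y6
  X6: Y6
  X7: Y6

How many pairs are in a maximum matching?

4

Unit-capacity flow: source→left, listed edges, right→sink; max matching = max flow.
Augmenting path X1→Y6 (+1); matched 1.
Augmenting path X2→Y2 (+1); matched 2.
Augmenting path X3→Y1 (+1); matched 3.
Augmenting path X4→Y1→X3→Y5 (+1); matched 4.
No augmenting path remains; maximum matching = 4.
König certificate: {X2, X3, X4, Y6} is a vertex cover of size 4 (every listed pair touches it), so no matching can be larger.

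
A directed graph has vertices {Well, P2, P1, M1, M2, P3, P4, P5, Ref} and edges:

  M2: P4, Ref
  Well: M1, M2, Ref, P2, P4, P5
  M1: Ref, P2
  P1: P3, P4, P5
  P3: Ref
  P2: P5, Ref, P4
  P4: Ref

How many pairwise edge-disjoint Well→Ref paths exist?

5

Assign every edge capacity 1; by Menger, the answer equals the max flow.
Path Well→Ref (+1); total 1.
Path Well→P2→Ref (+1); total 2.
Path Well→M1→Ref (+1); total 3.
Path Well→M2→Ref (+1); total 4.
Path Well→P4→Ref (+1); total 5.
No residual Well→Ref path; max flow = 5.
Certifying cut of size 5: {Well→M1, Well→M2, Well→P2, Well→P4, Well→Ref}.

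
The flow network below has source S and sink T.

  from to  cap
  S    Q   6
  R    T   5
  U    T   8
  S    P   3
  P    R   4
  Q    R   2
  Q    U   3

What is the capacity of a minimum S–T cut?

Augment S→P→R→T: bottleneck 3, flow now 3.
Augment S→Q→R→T: bottleneck 2, flow now 5.
Augment S→Q→U→T: bottleneck 3, flow now 8.
No augmenting path remains; maximum flow = 8.
By max-flow min-cut, the minimum cut capacity equals the max flow.
In the residual graph, reachable from S: {S, Q}.
Min-cut edges: S→P (3), Q→R (2), Q→U (3); capacity 3 + 2 + 3 = 8.

8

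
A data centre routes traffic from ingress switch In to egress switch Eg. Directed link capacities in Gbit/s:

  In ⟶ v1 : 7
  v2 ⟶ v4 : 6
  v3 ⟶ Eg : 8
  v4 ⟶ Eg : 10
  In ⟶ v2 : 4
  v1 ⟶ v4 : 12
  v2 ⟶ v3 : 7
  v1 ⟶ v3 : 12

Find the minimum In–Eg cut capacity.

11

Augment In→v1→v3→Eg: bottleneck 7, flow now 7.
Augment In→v2→v3→Eg: bottleneck 1, flow now 8.
Augment In→v2→v4→Eg: bottleneck 3, flow now 11.
No augmenting path remains; maximum flow = 11.
By max-flow min-cut, the minimum cut capacity equals the max flow.
In the residual graph, reachable from In: {In}.
Min-cut edges: In→v1 (7), In→v2 (4); capacity 7 + 4 = 11.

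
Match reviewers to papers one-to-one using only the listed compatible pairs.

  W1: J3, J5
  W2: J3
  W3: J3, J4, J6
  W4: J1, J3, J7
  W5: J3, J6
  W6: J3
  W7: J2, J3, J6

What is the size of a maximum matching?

6

Unit-capacity flow: source→left, listed edges, right→sink; max matching = max flow.
Augmenting path W1→J3 (+1); matched 1.
Augmenting path W3→J4 (+1); matched 2.
Augmenting path W4→J1 (+1); matched 3.
Augmenting path W5→J6 (+1); matched 4.
Augmenting path W7→J2 (+1); matched 5.
Augmenting path W2→J3→W1→J5 (+1); matched 6.
No augmenting path remains; maximum matching = 6.
König certificate: {W1, W3, W4, W5, W7, J3} is a vertex cover of size 6 (every listed pair touches it), so no matching can be larger.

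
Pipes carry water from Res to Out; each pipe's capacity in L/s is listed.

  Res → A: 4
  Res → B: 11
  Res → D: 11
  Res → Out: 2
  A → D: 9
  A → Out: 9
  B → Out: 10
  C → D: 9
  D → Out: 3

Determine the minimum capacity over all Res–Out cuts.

19

Augment Res→Out: bottleneck 2, flow now 2.
Augment Res→A→Out: bottleneck 4, flow now 6.
Augment Res→B→Out: bottleneck 10, flow now 16.
Augment Res→D→Out: bottleneck 3, flow now 19.
No augmenting path remains; maximum flow = 19.
By max-flow min-cut, the minimum cut capacity equals the max flow.
In the residual graph, reachable from Res: {Res, B, D}.
Min-cut edges: Res→A (4), Res→Out (2), B→Out (10), D→Out (3); capacity 4 + 2 + 10 + 3 = 19.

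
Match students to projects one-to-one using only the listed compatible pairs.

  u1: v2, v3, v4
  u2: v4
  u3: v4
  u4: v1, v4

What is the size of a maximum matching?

3

Unit-capacity flow: source→left, listed edges, right→sink; max matching = max flow.
Augmenting path u1→v2 (+1); matched 1.
Augmenting path u2→v4 (+1); matched 2.
Augmenting path u4→v1 (+1); matched 3.
No augmenting path remains; maximum matching = 3.
König certificate: {u1, u4, v4} is a vertex cover of size 3 (every listed pair touches it), so no matching can be larger.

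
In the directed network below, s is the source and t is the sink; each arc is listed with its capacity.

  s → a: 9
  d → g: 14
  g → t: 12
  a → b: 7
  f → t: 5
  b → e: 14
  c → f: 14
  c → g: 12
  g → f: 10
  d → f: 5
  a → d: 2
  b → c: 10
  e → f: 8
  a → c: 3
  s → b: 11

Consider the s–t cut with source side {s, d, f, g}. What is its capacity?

37

Edges leaving {s, d, f, g}: s→a (9), s→b (11), f→t (5), g→t (12).
Cut capacity = 9 + 11 + 5 + 12 = 37.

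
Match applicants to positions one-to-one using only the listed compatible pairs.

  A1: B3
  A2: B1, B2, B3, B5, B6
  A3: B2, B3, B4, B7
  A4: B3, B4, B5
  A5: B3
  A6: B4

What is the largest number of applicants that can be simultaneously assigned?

Unit-capacity flow: source→left, listed edges, right→sink; max matching = max flow.
Augmenting path A1→B3 (+1); matched 1.
Augmenting path A2→B1 (+1); matched 2.
Augmenting path A3→B2 (+1); matched 3.
Augmenting path A4→B4 (+1); matched 4.
Augmenting path A6→B4→A4→B5 (+1); matched 5.
No augmenting path remains; maximum matching = 5.
König certificate: {A2, A3, A4, A6, B3} is a vertex cover of size 5 (every listed pair touches it), so no matching can be larger.

5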